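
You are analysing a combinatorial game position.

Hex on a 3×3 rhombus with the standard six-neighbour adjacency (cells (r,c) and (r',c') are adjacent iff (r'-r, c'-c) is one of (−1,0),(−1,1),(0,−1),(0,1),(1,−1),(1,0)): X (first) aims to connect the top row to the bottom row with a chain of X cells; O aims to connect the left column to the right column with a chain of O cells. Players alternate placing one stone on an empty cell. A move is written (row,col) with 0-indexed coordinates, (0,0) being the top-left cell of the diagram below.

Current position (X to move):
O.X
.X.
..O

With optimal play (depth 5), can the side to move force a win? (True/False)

p1 X@[O.X/.X./..O]: (0,1)[OXX/.X./..O]+1* (1,0)[O.X/XX./..O]+1 (1,2)[O.X/.XX/..O]+1 (2,0)[O.X/.X./X.O]+1 (2,1)[O.X/.X./.XO]+1
p2 O@[OXX/.X./..O]: (1,0)[OXX/OX./..O]-1* (1,2)[OXX/.XO/..O]-1 (2,0)[OXX/.X./O.O]-1 (2,1)[OXX/.X./.OO]-1
p3 X@[OXX/OX./..O]: (1,2)[OXX/OXX/..O]+1* (2,0)[OXX/OX./X.O]+1 (2,1)[OXX/OX./.XO]+1
p4 O@[OXX/OXX/..O]: (2,0)[OXX/OXX/O.O]-1* (2,1)[OXX/OXX/.OO]-1
p5 X@[OXX/OXX/O.O]: (2,1)[OXX/OXX/OXO]+1*
p6 O@[OXX/OXX/OXO] terminal -1; root [O.X/.X./..O] d5

X winning at [O.X/.X./..O]: True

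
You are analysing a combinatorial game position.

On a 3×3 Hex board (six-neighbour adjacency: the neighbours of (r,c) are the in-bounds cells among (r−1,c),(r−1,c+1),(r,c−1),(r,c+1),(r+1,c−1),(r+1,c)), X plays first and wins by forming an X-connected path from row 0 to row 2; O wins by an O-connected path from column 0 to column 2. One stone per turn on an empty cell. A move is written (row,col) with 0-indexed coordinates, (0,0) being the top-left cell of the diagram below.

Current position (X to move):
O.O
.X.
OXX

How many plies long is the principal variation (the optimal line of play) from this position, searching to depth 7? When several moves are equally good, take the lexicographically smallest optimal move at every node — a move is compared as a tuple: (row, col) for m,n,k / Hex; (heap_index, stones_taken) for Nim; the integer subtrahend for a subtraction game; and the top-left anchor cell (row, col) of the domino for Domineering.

[O.O/.X./OXX] X move#1: (0,1):+1/OXO/.X./OXX*, (1,0):-1/O.O/XX./OXX, (1,2):-1/O.O/.XX/OXX
[OXO/.X./OXX] end (terminal -1, O#2); searched O.O/.X./OXX to 7

PV length from [O.O/.X./OXX]: 1 ply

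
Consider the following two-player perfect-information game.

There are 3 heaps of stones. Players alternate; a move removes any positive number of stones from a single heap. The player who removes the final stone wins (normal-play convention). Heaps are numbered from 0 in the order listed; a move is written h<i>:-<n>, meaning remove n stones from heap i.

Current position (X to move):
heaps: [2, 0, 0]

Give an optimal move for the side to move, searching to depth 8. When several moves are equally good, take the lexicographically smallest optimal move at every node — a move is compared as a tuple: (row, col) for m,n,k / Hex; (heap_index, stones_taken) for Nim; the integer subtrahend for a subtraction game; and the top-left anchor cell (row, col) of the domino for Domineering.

X's best at [(2,0,0)]: h0:-2

ply 1, X at (2,0,0) | h0:-1=-1→(1,0,0); h0:-2=+1→(0,0,0)*
ply 2: (0,0,0) is terminal -1 (O); from (2,0,0) depth 8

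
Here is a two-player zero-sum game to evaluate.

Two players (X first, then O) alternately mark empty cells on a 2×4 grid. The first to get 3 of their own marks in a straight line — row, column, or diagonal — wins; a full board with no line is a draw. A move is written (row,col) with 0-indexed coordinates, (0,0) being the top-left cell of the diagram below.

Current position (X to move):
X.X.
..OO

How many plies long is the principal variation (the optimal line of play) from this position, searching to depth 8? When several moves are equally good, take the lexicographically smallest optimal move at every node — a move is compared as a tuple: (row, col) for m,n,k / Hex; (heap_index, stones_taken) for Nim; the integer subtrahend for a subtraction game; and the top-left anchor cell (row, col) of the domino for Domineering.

PV length from [X.X./..OO]: 1 ply

ply 1, X at X.X./..OO | (0,1)=+1→XXX./..OO*; (0,3)=-1→X.XX/..OO; (1,0)=-1→X.X./X.OO; (1,1)=+0→X.X./.XOO
ply 2: XXX./..OO is terminal -1 (O); from X.X./..OO depth 8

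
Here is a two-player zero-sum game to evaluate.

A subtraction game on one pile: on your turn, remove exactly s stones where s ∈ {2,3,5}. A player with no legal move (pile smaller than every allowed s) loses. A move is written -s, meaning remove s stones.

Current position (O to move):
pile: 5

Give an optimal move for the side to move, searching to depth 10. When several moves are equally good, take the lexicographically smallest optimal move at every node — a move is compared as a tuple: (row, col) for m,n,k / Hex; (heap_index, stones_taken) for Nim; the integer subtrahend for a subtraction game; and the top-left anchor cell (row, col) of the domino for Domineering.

O's best at [5]: -5

ply 1, O at 5 | -2=-1→3; -3=-1→2; -5=+1→0*
ply 2: 0 is terminal -1 (X); from 5 depth 10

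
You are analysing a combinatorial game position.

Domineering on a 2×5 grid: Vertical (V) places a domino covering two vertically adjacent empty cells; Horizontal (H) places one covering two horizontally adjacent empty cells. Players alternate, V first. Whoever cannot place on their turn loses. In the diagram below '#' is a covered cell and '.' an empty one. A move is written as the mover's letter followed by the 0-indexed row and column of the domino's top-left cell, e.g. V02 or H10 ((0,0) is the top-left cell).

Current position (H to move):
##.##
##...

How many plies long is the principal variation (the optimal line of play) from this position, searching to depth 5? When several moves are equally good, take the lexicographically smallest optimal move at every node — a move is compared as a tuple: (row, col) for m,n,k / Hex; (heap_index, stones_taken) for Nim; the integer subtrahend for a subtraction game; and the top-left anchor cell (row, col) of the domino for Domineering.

PV length from [##.##/##...]: 1 ply

[##.##/##...] H move#1: H12:+1/##.##/####.*, H13:-1/##.##/##.##
[##.##/####.] end (terminal -1, V#2); searched ##.##/##... to 5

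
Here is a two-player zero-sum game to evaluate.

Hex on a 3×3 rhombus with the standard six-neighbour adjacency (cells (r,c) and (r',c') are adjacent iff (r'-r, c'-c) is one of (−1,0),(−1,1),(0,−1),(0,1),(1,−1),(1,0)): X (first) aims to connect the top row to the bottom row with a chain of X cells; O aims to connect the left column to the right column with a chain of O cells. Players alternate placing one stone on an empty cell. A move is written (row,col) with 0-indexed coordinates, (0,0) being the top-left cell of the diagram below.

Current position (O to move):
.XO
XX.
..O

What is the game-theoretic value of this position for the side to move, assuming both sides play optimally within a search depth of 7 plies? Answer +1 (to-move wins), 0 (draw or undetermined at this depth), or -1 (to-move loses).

value(.XO/XX./..O, O) = -1

ply 1, O at .XO/XX./..O | (0,0)=-1→OXO/XX./..O*; (1,2)=-1→.XO/XXO/..O; (2,0)=-1→.XO/XX./O.O; (2,1)=-1→.XO/XX./.OO
ply 2, X at OXO/XX./..O | (1,2)=+1→OXO/XXX/..O*; (2,0)=+1→OXO/XX./X.O; (2,1)=+1→OXO/XX./.XO
ply 3, O at OXO/XXX/..O | (2,0)=-1→OXO/XXX/O.O*; (2,1)=-1→OXO/XXX/.OO
ply 4, X at OXO/XXX/O.O | (2,1)=+1→OXO/XXX/OXO*
ply 5: OXO/XXX/OXO is terminal -1 (O); from .XO/XX./..O depth 7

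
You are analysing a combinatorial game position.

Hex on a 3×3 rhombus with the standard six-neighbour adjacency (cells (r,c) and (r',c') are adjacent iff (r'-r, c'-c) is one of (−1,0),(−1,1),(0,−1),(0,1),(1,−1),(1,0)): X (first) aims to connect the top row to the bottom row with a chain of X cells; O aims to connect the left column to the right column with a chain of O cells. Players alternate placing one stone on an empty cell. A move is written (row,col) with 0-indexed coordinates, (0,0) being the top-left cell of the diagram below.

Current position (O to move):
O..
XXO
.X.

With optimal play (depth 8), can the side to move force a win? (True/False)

ply 1, O at O../XXO/.X. | (0,1)=-1→OO./XXO/.X.*; (0,2)=-1→O.O/XXO/.X.; (2,0)=-1→O../XXO/OX.; (2,2)=-1→O../XXO/.XO
ply 2, X at OO./XXO/.X. | (0,2)=+1→OOX/XXO/.X.*; (2,0)=-1→OO./XXO/XX.; (2,2)=-1→OO./XXO/.XX
ply 3: OOX/XXO/.X. is terminal -1 (O); from O../XXO/.X. depth 8

O winning at [O../XXO/.X.]: False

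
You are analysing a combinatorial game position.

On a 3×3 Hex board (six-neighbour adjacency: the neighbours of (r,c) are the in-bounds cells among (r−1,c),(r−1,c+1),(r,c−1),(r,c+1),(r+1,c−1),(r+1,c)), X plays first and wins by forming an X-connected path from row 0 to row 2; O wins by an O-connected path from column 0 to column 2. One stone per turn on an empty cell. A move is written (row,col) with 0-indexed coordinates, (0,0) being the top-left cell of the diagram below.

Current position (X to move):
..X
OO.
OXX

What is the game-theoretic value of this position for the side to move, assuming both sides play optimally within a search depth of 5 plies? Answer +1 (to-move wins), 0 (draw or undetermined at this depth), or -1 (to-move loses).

p1 X@[..X/OO./OXX]: (0,0)[X.X/OO./OXX]-1 (0,1)[.XX/OO./OXX]-1 (1,2)[..X/OOX/OXX]+1*
p2 O@[..X/OOX/OXX] terminal -1; root [..X/OO./OXX] d5

value(..X/OO./OXX, X) = +1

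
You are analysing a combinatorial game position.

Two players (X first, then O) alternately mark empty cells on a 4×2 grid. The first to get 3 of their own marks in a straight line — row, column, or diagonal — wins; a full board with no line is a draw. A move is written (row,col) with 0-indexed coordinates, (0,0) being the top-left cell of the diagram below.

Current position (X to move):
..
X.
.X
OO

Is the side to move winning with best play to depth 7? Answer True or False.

p1 X@[../X./.X/OO]: (0,0)[X./X./.X/OO]+0* (0,1)[.X/X./.X/OO]+0 (1,1)[../XX/.X/OO]+0 (2,0)[../X./XX/OO]+0
p2 O@[X./X./.X/OO]: (0,1)[XO/X./.X/OO]-1 (1,1)[X./XO/.X/OO]-1 (2,0)[X./X./OX/OO]+0*
p3 X@[X./X./OX/OO]: (0,1)[XX/X./OX/OO]+0* (1,1)[X./XX/OX/OO]+0
p4 O@[XX/X./OX/OO]: (1,1)[XX/XO/OX/OO]+0*
p5 X@[XX/XO/OX/OO] terminal +0; root [../X./.X/OO] d7

X winning at [../X./.X/OO]: False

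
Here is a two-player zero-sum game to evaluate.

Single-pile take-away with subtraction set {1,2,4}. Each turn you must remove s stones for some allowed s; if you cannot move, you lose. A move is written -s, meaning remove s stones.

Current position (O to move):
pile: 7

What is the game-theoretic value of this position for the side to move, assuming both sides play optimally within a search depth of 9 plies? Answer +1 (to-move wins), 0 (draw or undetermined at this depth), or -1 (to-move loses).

ply 1, O at 7 | -1=+1→6*; -2=-1→5; -4=+1→3
ply 2, X at 6 | -1=-1→5*; -2=-1→4; -4=-1→2
ply 3, O at 5 | -1=-1→4; -2=+1→3*; -4=-1→1
ply 4, X at 3 | -1=-1→2*; -2=-1→1
ply 5, O at 2 | -1=-1→1; -2=+1→0*
ply 6: 0 is terminal -1 (X); from 7 depth 9

value(7, O) = +1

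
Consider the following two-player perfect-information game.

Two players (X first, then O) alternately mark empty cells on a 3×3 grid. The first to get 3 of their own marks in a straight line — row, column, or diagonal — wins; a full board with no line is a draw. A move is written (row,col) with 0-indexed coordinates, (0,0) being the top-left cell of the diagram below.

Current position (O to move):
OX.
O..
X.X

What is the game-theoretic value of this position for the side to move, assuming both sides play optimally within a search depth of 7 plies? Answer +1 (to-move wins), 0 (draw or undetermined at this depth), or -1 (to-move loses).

value(OX./O../X.X, O) = -1

[OX./O../X.X] O move#1: (0,2):-1/OXO/O../X.X*, (1,1):-1/OX./OO./X.X, (1,2):-1/OX./O.O/X.X, (2,1):-1/OX./O../XOX
[OXO/O../X.X] X move#2: (1,1):+0/OXO/OX./X.X, (1,2):+0/OXO/O.X/X.X, (2,1):+1/OXO/O../XXX*
[OXO/O../XXX] end (terminal -1, O#3); searched OX./O../X.X to 7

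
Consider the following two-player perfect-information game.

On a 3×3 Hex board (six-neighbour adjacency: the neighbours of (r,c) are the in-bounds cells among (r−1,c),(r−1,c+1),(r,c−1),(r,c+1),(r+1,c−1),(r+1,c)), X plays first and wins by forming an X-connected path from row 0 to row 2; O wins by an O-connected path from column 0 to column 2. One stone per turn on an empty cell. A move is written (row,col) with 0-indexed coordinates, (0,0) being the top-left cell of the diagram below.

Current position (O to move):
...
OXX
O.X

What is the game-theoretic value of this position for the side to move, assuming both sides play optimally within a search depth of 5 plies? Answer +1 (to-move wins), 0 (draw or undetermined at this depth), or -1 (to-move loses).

p1 O@[.../OXX/O.X]: (0,0)[O../OXX/O.X]-1* (0,1)[.O./OXX/O.X]-1 (0,2)[..O/OXX/O.X]-1 (2,1)[.../OXX/OOX]-1
p2 X@[O../OXX/O.X]: (0,1)[OX./OXX/O.X]+1* (0,2)[O.X/OXX/O.X]+1 (2,1)[O../OXX/OXX]+1
p3 O@[OX./OXX/O.X] terminal -1; root [.../OXX/O.X] d5

value(.../OXX/O.X, O) = -1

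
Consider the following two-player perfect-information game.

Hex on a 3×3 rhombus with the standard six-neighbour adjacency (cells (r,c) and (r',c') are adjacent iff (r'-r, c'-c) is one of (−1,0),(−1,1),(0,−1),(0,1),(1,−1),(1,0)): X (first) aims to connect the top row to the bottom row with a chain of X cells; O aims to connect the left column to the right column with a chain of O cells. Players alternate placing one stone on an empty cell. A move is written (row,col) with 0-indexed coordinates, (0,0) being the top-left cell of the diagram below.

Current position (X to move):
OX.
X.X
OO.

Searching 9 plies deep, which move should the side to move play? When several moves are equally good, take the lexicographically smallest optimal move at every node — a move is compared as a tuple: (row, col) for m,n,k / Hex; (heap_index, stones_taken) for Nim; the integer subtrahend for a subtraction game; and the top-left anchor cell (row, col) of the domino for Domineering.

X's best at [OX./X.X/OO.]: (2,2)

[OX./X.X/OO.] X move#1: (0,2):-1/OXX/X.X/OO., (1,1):-1/OX./XXX/OO., (2,2):+1/OX./X.X/OOX*
[OX./X.X/OOX] O move#2: (0,2):-1/OXO/X.X/OOX*, (1,1):-1/OX./XOX/OOX
[OXO/X.X/OOX] X move#3: (1,1):+1/OXO/XXX/OOX*
[OXO/XXX/OOX] end (terminal -1, O#4); searched OX./X.X/OO. to 9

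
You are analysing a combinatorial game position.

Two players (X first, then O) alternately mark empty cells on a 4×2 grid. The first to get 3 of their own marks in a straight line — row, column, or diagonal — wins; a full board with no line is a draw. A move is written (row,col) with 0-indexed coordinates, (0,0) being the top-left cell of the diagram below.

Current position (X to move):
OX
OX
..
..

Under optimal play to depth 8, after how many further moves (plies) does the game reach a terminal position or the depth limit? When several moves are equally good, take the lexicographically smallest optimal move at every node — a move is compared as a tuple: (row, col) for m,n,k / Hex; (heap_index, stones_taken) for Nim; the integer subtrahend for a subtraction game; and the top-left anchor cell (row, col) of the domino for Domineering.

ply 1, X at OX/OX/../.. | (2,0)=+0→OX/OX/X./..; (2,1)=+1→OX/OX/.X/..*; (3,0)=-1→OX/OX/../X.; (3,1)=-1→OX/OX/../.X
ply 2: OX/OX/.X/.. is terminal -1 (O); from OX/OX/../.. depth 8

PV length from [OX/OX/../..]: 1 ply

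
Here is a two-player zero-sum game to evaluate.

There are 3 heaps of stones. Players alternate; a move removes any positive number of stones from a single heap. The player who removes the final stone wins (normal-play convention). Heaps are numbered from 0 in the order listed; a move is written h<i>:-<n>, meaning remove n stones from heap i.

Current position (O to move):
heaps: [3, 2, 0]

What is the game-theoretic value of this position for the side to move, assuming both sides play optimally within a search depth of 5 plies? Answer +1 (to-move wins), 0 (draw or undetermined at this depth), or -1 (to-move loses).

value((3,2,0), O) = +1

p1 O@[(3,2,0)]: h0:-1[(2,2,0)]+1* h0:-2[(1,2,0)]-1 h0:-3[(0,2,0)]-1 h1:-1[(3,1,0)]-1 h1:-2[(3,0,0)]-1
p2 X@[(2,2,0)]: h0:-1[(1,2,0)]-1* h0:-2[(0,2,0)]-1 h1:-1[(2,1,0)]-1 h1:-2[(2,0,0)]-1
p3 O@[(1,2,0)]: h0:-1[(0,2,0)]-1 h1:-1[(1,1,0)]+1* h1:-2[(1,0,0)]-1
p4 X@[(1,1,0)]: h0:-1[(0,1,0)]-1* h1:-1[(1,0,0)]-1
p5 O@[(0,1,0)]: h1:-1[(0,0,0)]+1*
p6 X@[(0,0,0)] terminal -1; root [(3,2,0)] d5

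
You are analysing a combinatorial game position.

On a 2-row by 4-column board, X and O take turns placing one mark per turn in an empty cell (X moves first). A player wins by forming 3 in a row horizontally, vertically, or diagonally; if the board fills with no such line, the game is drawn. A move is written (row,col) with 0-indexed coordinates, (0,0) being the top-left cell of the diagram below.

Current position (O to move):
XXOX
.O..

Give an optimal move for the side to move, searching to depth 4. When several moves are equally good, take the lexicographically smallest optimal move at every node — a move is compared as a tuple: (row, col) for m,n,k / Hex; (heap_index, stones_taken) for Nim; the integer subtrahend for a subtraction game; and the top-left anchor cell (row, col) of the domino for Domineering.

[XXOX/.O..] O move#1: (1,0):+0/XXOX/OO.., (1,2):+1/XXOX/.OO.*, (1,3):+0/XXOX/.O.O
[XXOX/.OO.] X move#2: (1,0):-1/XXOX/XOO.*, (1,3):-1/XXOX/.OOX
[XXOX/XOO.] O move#3: (1,3):+1/XXOX/XOOO*
[XXOX/XOOO] end (terminal -1, X#4); searched XXOX/.O.. to 4

O's best at [XXOX/.O..]: (1,2)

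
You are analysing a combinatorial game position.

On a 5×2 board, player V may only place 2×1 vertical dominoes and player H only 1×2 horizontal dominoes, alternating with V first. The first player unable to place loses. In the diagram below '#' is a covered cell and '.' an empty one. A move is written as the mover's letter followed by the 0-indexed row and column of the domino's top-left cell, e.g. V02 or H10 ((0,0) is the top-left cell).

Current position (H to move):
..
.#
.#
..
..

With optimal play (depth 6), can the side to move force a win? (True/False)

H winning at [../.#/.#/../..]: True

p1 H@[../.#/.#/../..]: H00[##/.#/.#/../..]-1 H30[../.#/.#/##/..]+1* H40[../.#/.#/../##]+1
p2 V@[../.#/.#/##/..]: V00[#./##/.#/##/..]-1* V10[../##/##/##/..]-1
p3 H@[#./##/.#/##/..]: H40[#./##/.#/##/##]+1*
p4 V@[#./##/.#/##/##] terminal -1; root [../.#/.#/../..] d6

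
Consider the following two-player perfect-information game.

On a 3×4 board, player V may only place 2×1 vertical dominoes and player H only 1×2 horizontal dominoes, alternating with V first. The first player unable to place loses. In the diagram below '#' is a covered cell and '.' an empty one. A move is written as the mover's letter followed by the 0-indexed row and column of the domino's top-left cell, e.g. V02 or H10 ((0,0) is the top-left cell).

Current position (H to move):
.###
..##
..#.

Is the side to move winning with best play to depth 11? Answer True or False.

ply 1, H at .###/..##/..#. | H10=+1→.###/####/..#.*; H20=-1→.###/..##/###.
ply 2: .###/####/..#. is terminal -1 (V); from .###/..##/..#. depth 11

H winning at [.###/..##/..#.]: True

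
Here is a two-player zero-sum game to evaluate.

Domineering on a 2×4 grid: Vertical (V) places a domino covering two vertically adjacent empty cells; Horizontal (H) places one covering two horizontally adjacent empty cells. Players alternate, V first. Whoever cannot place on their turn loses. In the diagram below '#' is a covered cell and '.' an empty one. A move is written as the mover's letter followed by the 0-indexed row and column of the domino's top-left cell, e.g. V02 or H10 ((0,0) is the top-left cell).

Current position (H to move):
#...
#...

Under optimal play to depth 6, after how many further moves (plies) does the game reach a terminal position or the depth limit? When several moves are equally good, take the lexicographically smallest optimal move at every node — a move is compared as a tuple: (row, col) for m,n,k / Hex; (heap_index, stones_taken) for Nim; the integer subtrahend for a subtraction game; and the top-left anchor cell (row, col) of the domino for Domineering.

PV length from [#.../#...]: 3 plies

[#.../#...] H move#1: H01:+1/###./#...*, H02:+1/#.##/#..., H11:+1/#.../###., H12:+1/#.../#.##
[###./#...] V move#2: V03:-1/####/#..#*
[####/#..#] H move#3: H11:+1/####/####*
[####/####] end (terminal -1, V#4); searched #.../#... to 6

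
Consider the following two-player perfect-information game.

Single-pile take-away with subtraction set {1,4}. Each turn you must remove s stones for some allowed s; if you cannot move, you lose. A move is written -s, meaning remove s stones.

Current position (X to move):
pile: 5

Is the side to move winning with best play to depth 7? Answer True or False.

X winning at [5]: False

[5] X move#1: -1:-1/4*, -4:-1/1
[4] O move#2: -1:-1/3, -4:+1/0*
[0] end (terminal -1, X#3); searched 5 to 7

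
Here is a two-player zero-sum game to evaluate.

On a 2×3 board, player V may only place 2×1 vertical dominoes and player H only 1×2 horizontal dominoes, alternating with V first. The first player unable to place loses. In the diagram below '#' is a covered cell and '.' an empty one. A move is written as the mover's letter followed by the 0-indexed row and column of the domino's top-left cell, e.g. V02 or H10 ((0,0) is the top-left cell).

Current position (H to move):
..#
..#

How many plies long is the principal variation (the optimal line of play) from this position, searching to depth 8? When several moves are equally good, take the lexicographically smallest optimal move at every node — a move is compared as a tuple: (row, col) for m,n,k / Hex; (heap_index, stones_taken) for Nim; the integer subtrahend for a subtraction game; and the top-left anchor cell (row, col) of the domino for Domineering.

ply 1, H at ..#/..# | H00=+1→###/..#*; H10=+1→..#/###
ply 2: ###/..# is terminal -1 (V); from ..#/..# depth 8

PV length from [..#/..#]: 1 ply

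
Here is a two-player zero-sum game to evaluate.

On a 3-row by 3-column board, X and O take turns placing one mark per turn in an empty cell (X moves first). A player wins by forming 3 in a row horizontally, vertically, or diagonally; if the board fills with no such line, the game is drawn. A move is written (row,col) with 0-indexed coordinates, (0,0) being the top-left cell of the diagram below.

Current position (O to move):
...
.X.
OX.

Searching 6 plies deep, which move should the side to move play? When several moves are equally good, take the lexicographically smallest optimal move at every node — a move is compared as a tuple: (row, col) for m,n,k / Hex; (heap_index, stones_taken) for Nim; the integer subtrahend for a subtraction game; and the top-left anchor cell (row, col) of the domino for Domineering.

O's best at [.../.X./OX.]: (0,1)

p1 O@[.../.X./OX.]: (0,0)[O../.X./OX.]-1 (0,1)[.O./.X./OX.]+0* (0,2)[..O/.X./OX.]-1 (1,0)[.../OX./OX.]-1 (1,2)[.../.XO/OX.]-1 (2,2)[.../.X./OXO]-1
p2 X@[.O./.X./OX.]: (0,0)[XO./.X./OX.]+0* (0,2)[.OX/.X./OX.]+0 (1,0)[.O./XX./OX.]+0 (1,2)[.O./.XX/OX.]+0 (2,2)[.O./.X./OXX]-1
p3 O@[XO./.X./OX.]: (0,2)[XOO/.X./OX.]-1 (1,0)[XO./OX./OX.]-1 (1,2)[XO./.XO/OX.]-1 (2,2)[XO./.X./OXO]+0*
p4 X@[XO./.X./OXO]: (0,2)[XOX/.X./OXO]+0* (1,0)[XO./XX./OXO]+0 (1,2)[XO./.XX/OXO]+0
p5 O@[XOX/.X./OXO]: (1,0)[XOX/OX./OXO]+0* (1,2)[XOX/.XO/OXO]+0
p6 X@[XOX/OX./OXO]: (1,2)[XOX/OXX/OXO]+0*
p7 O@[XOX/OXX/OXO] terminal +0; root [.../.X./OX.] d6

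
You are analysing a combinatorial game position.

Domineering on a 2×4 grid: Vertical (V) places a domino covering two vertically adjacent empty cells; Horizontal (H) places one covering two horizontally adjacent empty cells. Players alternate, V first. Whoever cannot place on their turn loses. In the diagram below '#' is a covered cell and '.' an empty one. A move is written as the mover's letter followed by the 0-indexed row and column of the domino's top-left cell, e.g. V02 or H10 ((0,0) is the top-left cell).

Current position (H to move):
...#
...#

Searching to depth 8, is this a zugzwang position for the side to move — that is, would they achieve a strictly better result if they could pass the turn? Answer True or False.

ply 1, H at ...#/...# | H00=+1→##.#/...#*; H01=+1→.###/...#; H10=+1→...#/##.#; H11=+1→...#/.###
ply 2, V at ##.#/...# | V02=-1→####/..##*
ply 3, H at ####/..## | H10=+1→####/####*
ply 4: ####/#### is terminal -1 (V); from ...#/...# depth 8
if H skipped the turn, V would face:
~ ply 1, V at ...#/...# | V00=-1→#..#/#..#; V01=+1→.#.#/.#.#*; V02=-1→..##/..##
~ ply 2: .#.#/.#.# is terminal -1 (H); from ...#/...# depth 8
compare (H): move=+1 vs pass=-1

zugzwang(...#/...#, H) = False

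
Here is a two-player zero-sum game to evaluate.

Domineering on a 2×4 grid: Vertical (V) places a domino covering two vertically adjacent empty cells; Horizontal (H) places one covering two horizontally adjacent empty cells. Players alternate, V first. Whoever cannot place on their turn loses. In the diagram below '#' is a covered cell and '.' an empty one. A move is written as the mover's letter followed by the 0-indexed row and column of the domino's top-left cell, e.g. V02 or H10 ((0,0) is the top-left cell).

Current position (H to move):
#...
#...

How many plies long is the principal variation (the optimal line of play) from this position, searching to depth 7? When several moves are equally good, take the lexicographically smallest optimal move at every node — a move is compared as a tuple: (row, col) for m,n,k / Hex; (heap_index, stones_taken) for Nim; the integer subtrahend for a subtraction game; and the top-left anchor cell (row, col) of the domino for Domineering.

PV length from [#.../#...]: 3 plies

p1 H@[#.../#...]: H01[###./#...]+1* H02[#.##/#...]+1 H11[#.../###.]+1 H12[#.../#.##]+1
p2 V@[###./#...]: V03[####/#..#]-1*
p3 H@[####/#..#]: H11[####/####]+1*
p4 V@[####/####] terminal -1; root [#.../#...] d7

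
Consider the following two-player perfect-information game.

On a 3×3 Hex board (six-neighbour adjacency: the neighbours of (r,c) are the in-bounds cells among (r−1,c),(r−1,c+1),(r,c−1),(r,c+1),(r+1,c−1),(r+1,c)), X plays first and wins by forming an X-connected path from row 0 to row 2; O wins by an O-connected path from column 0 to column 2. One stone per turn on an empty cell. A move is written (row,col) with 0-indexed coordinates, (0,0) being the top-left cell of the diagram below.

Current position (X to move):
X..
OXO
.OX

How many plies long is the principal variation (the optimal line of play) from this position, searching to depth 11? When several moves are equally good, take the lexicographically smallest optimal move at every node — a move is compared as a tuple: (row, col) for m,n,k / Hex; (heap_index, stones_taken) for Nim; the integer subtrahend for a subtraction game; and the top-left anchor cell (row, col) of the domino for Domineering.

p1 X@[X../OXO/.OX]: (0,1)[XX./OXO/.OX]-1 (0,2)[X.X/OXO/.OX]-1 (2,0)[X../OXO/XOX]+1*
p2 O@[X../OXO/XOX]: (0,1)[XO./OXO/XOX]-1* (0,2)[X.O/OXO/XOX]-1
p3 X@[XO./OXO/XOX]: (0,2)[XOX/OXO/XOX]+1*
p4 O@[XOX/OXO/XOX] terminal -1; root [X../OXO/.OX] d11

PV length from [X../OXO/.OX]: 3 plies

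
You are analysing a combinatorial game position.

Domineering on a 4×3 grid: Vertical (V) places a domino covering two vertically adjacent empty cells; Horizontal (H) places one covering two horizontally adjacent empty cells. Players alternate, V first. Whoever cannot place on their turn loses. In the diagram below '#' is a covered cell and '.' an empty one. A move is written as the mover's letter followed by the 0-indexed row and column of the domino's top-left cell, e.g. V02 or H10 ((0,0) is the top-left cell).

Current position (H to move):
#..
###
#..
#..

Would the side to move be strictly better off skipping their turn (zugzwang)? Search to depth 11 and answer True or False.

ply 1, H at #../###/#../#.. | H01=-1→###/###/#../#..; H21=+1→#../###/###/#..*; H31=+1→#../###/#../###
ply 2: #../###/###/#.. is terminal -1 (V); from #../###/#../#.. depth 11
suppose H passes — search the same position with V to move:
pass> ply 1, V at #../###/#../#.. | V21=+1→#../###/##./##.*; V22=+1→#../###/#.#/#.#
pass> ply 2, H at #../###/##./##. | H01=-1→###/###/##./##.*
pass> ply 3, V at ###/###/##./##. | V22=+1→###/###/###/###*
pass> ply 4: ###/###/###/### is terminal -1 (H); from #../###/#../#.. depth 11
for H: play +1, pass -1

zugzwang(#../###/#../#.., H) = False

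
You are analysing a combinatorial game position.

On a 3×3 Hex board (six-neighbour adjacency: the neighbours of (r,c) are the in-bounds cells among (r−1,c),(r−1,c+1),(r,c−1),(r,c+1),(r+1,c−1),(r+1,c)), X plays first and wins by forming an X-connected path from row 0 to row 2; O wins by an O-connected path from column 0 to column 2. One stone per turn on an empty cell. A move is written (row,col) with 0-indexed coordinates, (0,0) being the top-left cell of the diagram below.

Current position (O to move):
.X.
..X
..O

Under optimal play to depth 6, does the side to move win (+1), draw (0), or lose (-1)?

value(.X./..X/..O, O) = +1

p1 O@[.X./..X/..O]: (0,0)[OX./..X/..O]-1 (0,2)[.XO/..X/..O]-1 (1,0)[.X./O.X/..O]-1 (1,1)[.X./.OX/..O]+1* (2,0)[.X./..X/O.O]-1 (2,1)[.X./..X/.OO]-1
p2 X@[.X./.OX/..O]: (0,0)[XX./.OX/..O]-1* (0,2)[.XX/.OX/..O]-1 (1,0)[.X./XOX/..O]-1 (2,0)[.X./.OX/X.O]-1 (2,1)[.X./.OX/.XO]-1
p3 O@[XX./.OX/..O]: (0,2)[XXO/.OX/..O]+1* (1,0)[XX./OOX/..O]+1 (2,0)[XX./.OX/O.O]+1 (2,1)[XX./.OX/.OO]+1
p4 X@[XXO/.OX/..O]: (1,0)[XXO/XOX/..O]-1* (2,0)[XXO/.OX/X.O]-1 (2,1)[XXO/.OX/.XO]-1
p5 O@[XXO/XOX/..O]: (2,0)[XXO/XOX/O.O]+1* (2,1)[XXO/XOX/.OO]-1
p6 X@[XXO/XOX/O.O] terminal -1; root [.X./..X/..O] d6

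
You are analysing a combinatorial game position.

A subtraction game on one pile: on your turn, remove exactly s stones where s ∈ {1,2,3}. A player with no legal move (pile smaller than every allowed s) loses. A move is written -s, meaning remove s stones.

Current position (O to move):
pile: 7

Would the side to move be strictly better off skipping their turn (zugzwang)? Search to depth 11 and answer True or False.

zugzwang(7, O) = False

ply 1, O at 7 | -1=-1→6; -2=-1→5; -3=+1→4*
ply 2, X at 4 | -1=-1→3*; -2=-1→2; -3=-1→1
ply 3, O at 3 | -1=-1→2; -2=-1→1; -3=+1→0*
ply 4: 0 is terminal -1 (X); from 7 depth 11
if O skipped the turn, X would face:
~ ply 1, X at 7 | -1=-1→6; -2=-1→5; -3=+1→4*
~ ply 2, O at 4 | -1=-1→3*; -2=-1→2; -3=-1→1
~ ply 3, X at 3 | -1=-1→2; -2=-1→1; -3=+1→0*
~ ply 4: 0 is terminal -1 (O); from 7 depth 11
compare (O): move=+1 vs pass=-1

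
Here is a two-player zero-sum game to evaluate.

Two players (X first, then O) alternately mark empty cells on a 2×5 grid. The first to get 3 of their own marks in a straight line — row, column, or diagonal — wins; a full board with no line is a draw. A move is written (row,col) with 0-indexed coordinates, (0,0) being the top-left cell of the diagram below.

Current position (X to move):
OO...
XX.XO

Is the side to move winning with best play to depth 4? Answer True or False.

[OO.../XX.XO] X move#1: (0,2):+0/OOX../XX.XO, (0,3):-1/OO.X./XX.XO, (0,4):-1/OO..X/XX.XO, (1,2):+1/OO.../XXXXO*
[OO.../XXXXO] end (terminal -1, O#2); searched OO.../XX.XO to 4

X winning at [OO.../XX.XO]: True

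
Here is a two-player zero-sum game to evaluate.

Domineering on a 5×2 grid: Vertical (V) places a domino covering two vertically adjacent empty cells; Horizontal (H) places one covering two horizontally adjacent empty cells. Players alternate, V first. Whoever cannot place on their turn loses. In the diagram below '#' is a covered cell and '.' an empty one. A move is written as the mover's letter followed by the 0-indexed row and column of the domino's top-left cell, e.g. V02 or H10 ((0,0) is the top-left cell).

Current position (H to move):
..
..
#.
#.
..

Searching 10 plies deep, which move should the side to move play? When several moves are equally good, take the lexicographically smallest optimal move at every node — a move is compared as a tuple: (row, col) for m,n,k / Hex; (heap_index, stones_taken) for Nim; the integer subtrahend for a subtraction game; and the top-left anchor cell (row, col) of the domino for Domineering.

H's best at [../../#./#./..]: H00

ply 1, H at ../../#./#./.. | H00=+1→##/../#./#./..*; H10=+1→../##/#./#./..; H40=-1→../../#./#./##
ply 2, V at ##/../#./#./.. | V11=-1→##/.#/##/#./..*; V21=-1→##/../##/##/..; V31=-1→##/../#./##/.#
ply 3, H at ##/.#/##/#./.. | H40=+1→##/.#/##/#./##*
ply 4: ##/.#/##/#./## is terminal -1 (V); from ../../#./#./.. depth 10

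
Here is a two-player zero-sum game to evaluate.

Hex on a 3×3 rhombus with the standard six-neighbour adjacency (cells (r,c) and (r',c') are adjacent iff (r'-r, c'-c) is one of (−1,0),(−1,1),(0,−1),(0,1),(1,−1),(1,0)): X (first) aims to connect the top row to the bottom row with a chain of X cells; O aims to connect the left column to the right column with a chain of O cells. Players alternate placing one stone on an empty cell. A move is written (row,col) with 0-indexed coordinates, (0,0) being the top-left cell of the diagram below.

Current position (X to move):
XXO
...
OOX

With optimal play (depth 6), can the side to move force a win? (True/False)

[XXO/.../OOX] X move#1: (1,0):-1/XXO/X../OOX*, (1,1):-1/XXO/.X./OOX, (1,2):-1/XXO/..X/OOX
[XXO/X../OOX] O move#2: (1,1):+1/XXO/XO./OOX*, (1,2):+1/XXO/X.O/OOX
[XXO/XO./OOX] end (terminal -1, X#3); searched XXO/.../OOX to 6

X winning at [XXO/.../OOX]: False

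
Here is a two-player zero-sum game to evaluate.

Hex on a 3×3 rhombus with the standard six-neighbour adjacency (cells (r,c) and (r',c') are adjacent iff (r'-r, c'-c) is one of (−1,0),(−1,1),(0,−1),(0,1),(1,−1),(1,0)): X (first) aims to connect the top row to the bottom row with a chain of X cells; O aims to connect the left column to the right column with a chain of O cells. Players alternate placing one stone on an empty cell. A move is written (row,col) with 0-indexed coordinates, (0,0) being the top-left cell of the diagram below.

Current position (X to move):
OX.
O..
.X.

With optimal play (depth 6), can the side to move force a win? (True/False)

X winning at [OX./O../.X.]: True

ply 1, X at OX./O../.X. | (0,2)=+1→OXX/O../.X.*; (1,1)=+1→OX./OX./.X.; (1,2)=+1→OX./O.X/.X.; (2,0)=-1→OX./O../XX.; (2,2)=-1→OX./O../.XX
ply 2, O at OXX/O../.X. | (1,1)=-1→OXX/OO./.X.*; (1,2)=-1→OXX/O.O/.X.; (2,0)=-1→OXX/O../OX.; (2,2)=-1→OXX/O../.XO
ply 3, X at OXX/OO./.X. | (1,2)=+1→OXX/OOX/.X.*; (2,0)=-1→OXX/OO./XX.; (2,2)=-1→OXX/OO./.XX
ply 4: OXX/OOX/.X. is terminal -1 (O); from OX./O../.X. depth 6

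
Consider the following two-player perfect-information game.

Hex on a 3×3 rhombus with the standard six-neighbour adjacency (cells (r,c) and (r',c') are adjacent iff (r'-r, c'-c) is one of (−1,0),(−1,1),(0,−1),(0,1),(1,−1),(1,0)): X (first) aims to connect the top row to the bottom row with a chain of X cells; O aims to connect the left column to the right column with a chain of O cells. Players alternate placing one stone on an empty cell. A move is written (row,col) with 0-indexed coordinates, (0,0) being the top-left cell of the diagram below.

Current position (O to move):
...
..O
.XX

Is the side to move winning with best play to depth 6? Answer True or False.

O winning at [.../..O/.XX]: True

[.../..O/.XX] O move#1: (0,0):-1/O../..O/.XX, (0,1):+1/.O./..O/.XX*, (0,2):-1/..O/..O/.XX, (1,0):-1/.../O.O/.XX, (1,1):+1/.../.OO/.XX, (2,0):-1/.../..O/OXX
[.O./..O/.XX] X move#2: (0,0):-1/XO./..O/.XX*, (0,2):-1/.OX/..O/.XX, (1,0):-1/.O./X.O/.XX, (1,1):-1/.O./.XO/.XX, (2,0):-1/.O./..O/XXX
[XO./..O/.XX] O move#3: (0,2):-1/XOO/..O/.XX, (1,0):+1/XO./O.O/.XX*, (1,1):+1/XO./.OO/.XX, (2,0):-1/XO./..O/OXX
[XO./O.O/.XX] X move#4: (0,2):-1/XOX/O.O/.XX*, (1,1):-1/XO./OXO/.XX, (2,0):-1/XO./O.O/XXX
[XOX/O.O/.XX] O move#5: (1,1):+1/XOX/OOO/.XX*, (2,0):-1/XOX/O.O/OXX
[XOX/OOO/.XX] end (terminal -1, X#6); searched .../..O/.XX to 6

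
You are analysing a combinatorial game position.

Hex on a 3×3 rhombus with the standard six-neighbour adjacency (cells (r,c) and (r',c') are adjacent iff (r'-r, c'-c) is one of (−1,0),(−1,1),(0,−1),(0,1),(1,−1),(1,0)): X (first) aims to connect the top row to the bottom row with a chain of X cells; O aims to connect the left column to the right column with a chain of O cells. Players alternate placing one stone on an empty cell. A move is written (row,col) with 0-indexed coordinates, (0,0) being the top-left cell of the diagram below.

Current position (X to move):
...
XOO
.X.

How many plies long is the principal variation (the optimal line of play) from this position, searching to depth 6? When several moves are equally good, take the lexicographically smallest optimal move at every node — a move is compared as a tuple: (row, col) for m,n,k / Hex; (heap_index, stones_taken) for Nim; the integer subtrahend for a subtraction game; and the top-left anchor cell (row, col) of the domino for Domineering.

PV length from [.../XOO/.X.]: 3 plies

[.../XOO/.X.] X move#1: (0,0):-1/X../XOO/.X., (0,1):-1/.X./XOO/.X., (0,2):-1/..X/XOO/.X., (2,0):+1/.../XOO/XX.*, (2,2):-1/.../XOO/.XX
[.../XOO/XX.] O move#2: (0,0):-1/O../XOO/XX.*, (0,1):-1/.O./XOO/XX., (0,2):-1/..O/XOO/XX., (2,2):-1/.../XOO/XXO
[O../XOO/XX.] X move#3: (0,1):+1/OX./XOO/XX.*, (0,2):-1/O.X/XOO/XX., (2,2):-1/O../XOO/XXX
[OX./XOO/XX.] end (terminal -1, O#4); searched .../XOO/.X. to 6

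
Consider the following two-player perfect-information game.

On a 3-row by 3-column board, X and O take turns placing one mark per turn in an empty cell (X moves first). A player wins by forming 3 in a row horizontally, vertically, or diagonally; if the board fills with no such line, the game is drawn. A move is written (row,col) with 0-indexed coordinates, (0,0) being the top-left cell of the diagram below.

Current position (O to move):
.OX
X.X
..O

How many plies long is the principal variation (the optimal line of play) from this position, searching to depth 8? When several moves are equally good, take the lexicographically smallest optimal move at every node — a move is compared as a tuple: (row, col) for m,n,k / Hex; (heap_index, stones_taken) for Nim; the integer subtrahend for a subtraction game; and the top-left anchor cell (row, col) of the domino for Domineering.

PV length from [.OX/X.X/..O]: 3 plies

[.OX/X.X/..O] O move#1: (0,0):-1/OOX/X.X/..O, (1,1):+1/.OX/XOX/..O*, (2,0):-1/.OX/X.X/O.O, (2,1):-1/.OX/X.X/.OO
[.OX/XOX/..O] X move#2: (0,0):-1/XOX/XOX/..O*, (2,0):-1/.OX/XOX/X.O, (2,1):-1/.OX/XOX/.XO
[XOX/XOX/..O] O move#3: (2,0):+0/XOX/XOX/O.O, (2,1):+1/XOX/XOX/.OO*
[XOX/XOX/.OO] end (terminal -1, X#4); searched .OX/X.X/..O to 8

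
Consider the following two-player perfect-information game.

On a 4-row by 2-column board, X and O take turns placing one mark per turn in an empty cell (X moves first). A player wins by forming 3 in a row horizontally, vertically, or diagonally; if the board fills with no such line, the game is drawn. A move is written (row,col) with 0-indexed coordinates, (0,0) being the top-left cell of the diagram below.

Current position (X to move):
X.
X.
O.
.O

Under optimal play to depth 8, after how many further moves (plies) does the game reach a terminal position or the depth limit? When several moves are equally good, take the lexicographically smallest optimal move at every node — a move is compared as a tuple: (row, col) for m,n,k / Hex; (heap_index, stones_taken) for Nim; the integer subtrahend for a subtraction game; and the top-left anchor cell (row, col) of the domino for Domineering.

p1 X@[X./X./O./.O]: (0,1)[XX/X./O./.O]+0* (1,1)[X./XX/O./.O]+0 (2,1)[X./X./OX/.O]+0 (3,0)[X./X./O./XO]+0
p2 O@[XX/X./O./.O]: (1,1)[XX/XO/O./.O]+0* (2,1)[XX/X./OO/.O]+0 (3,0)[XX/X./O./OO]+0
p3 X@[XX/XO/O./.O]: (2,1)[XX/XO/OX/.O]+0* (3,0)[XX/XO/O./XO]-1
p4 O@[XX/XO/OX/.O]: (3,0)[XX/XO/OX/OO]+0*
p5 X@[XX/XO/OX/OO] terminal +0; root [X./X./O./.O] d8

PV length from [X./X./O./.O]: 4 plies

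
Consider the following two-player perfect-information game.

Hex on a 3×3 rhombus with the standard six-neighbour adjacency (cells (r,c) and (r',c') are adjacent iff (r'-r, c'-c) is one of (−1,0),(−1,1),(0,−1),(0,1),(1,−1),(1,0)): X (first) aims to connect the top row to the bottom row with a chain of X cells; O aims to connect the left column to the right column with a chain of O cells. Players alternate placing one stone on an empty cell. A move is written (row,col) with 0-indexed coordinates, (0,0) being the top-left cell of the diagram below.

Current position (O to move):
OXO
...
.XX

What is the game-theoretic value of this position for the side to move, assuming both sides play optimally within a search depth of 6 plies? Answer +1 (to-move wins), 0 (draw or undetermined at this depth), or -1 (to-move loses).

ply 1, O at OXO/.../.XX | (1,0)=-1→OXO/O../.XX; (1,1)=+1→OXO/.O./.XX*; (1,2)=-1→OXO/..O/.XX; (2,0)=-1→OXO/.../OXX
ply 2, X at OXO/.O./.XX | (1,0)=-1→OXO/XO./.XX*; (1,2)=-1→OXO/.OX/.XX; (2,0)=-1→OXO/.O./XXX
ply 3, O at OXO/XO./.XX | (1,2)=-1→OXO/XOO/.XX; (2,0)=+1→OXO/XO./OXX*
ply 4: OXO/XO./OXX is terminal -1 (X); from OXO/.../.XX depth 6

value(OXO/.../.XX, O) = +1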